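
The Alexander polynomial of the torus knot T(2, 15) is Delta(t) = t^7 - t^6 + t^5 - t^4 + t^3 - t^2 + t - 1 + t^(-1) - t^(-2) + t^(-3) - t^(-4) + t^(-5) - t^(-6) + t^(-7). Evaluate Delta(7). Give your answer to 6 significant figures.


Substituting t = 7 into Delta(t) = t^7 - t^6 + t^5 - t^4 + t^3 - t^2 + t - 1 + t^(-1) - t^(-2) + t^(-3) - t^(-4) + t^(-5) - t^(-6) + t^(-7):
Term values: (823543) + (-117649) + (16807) + (-2401) + (343) + (-49) + (7) + (-1) + (0.142857) + (-0.0204082) + (0.00291545) + (-0.000416493) + (5.9499e-05) + (-8.49986e-06) + (1.21427e-06)
Sum = 720600.125
Rounded to 6 significant figures: 720600

720600


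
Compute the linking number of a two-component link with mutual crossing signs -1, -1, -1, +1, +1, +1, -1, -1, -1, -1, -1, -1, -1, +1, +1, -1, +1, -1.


Step 1: Count positive crossings: 6
Step 2: Count negative crossings: 12
Step 3: Sum of signs = 6 - 12 = -6
Step 4: Linking number = sum/2 = -6/2 = -3

-3


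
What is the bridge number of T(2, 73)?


The bridge number of T(p,q) is min(p,q).
min(2, 73) = 2

2


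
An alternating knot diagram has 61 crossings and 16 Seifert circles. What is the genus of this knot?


For alternating knots, g = (c - s + 1)/2.
= (61 - 16 + 1)/2
= 46/2 = 23

23


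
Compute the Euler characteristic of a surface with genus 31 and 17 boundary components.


chi = 2 - 2g - b
= 2 - 2*31 - 17
= 2 - 62 - 17 = -77

-77


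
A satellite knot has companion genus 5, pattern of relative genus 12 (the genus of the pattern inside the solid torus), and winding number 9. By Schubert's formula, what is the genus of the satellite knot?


Schubert: g(satellite) = g_rel(pattern) + |winding| * g(companion),
where g_rel(pattern) is the genus of the pattern relative to the solid torus.
= 12 + 9 * 5
= 12 + 45 = 57

57


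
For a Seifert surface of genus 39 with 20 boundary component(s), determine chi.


chi = 2 - 2g - b
= 2 - 2*39 - 20
= 2 - 78 - 20 = -96

-96


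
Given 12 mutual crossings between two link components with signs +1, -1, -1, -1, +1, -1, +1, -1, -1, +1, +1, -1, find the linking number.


Step 1: Count positive crossings: 5
Step 2: Count negative crossings: 7
Step 3: Sum of signs = 5 - 7 = -2
Step 4: Linking number = sum/2 = -2/2 = -1

-1


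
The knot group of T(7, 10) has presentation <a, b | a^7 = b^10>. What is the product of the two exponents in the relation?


The relation is a^7 = b^10.
Product of exponents = 7 * 10
= 70

70


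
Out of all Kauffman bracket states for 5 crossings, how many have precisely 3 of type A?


We choose which 3 of 5 crossings get A-smoothings.
C(5, 3) = 5! / (3! * 2!)
= 10

10


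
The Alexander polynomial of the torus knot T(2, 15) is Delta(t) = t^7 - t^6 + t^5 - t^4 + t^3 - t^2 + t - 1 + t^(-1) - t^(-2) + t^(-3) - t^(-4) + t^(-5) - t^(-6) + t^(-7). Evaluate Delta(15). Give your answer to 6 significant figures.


Substituting t = 15 into Delta(t) = t^7 - t^6 + t^5 - t^4 + t^3 - t^2 + t - 1 + t^(-1) - t^(-2) + t^(-3) - t^(-4) + t^(-5) - t^(-6) + t^(-7):
Term values: (170859375) + (-11390625) + (759375) + (-50625) + (3375) + (-225) + (15) + (-1) + (0.0666667) + (-0.00444444) + (0.000296296) + (-1.97531e-05) + (1.31687e-06) + (-8.77915e-08) + (5.85277e-09)
Sum = 160180664.1
Rounded to 6 significant figures: 1.60181e+08

1.60181e+08


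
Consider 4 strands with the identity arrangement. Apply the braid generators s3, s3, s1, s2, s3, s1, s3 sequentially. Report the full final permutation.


Starting with identity [1, 2, 3, 4].
Apply generators in sequence:
  After s3: [1, 2, 4, 3]
  After s3: [1, 2, 3, 4]
  After s1: [2, 1, 3, 4]
  After s2: [2, 3, 1, 4]
  After s3: [2, 3, 4, 1]
  After s1: [3, 2, 4, 1]
  After s3: [3, 2, 1, 4]
Final permutation: [3, 2, 1, 4]

[3, 2, 1, 4]


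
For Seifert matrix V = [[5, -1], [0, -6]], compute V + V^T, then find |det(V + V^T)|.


Step 1: Form V + V^T where V = [[5, -1], [0, -6]]
  V^T = [[5, 0], [-1, -6]]
  V + V^T = [[10, -1], [-1, -12]]
Step 2: det(V + V^T) = 10*(-12) - (-1)*(-1)
  = -120 - 1 = -121
Step 3: Knot determinant = |det(V + V^T)| = |-121| = 121

121


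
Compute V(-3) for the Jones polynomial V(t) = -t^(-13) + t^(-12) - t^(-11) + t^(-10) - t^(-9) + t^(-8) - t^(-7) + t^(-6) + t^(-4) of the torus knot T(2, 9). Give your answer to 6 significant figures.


Substituting t = -3 into V(t) = -t^(-13) + t^(-12) - t^(-11) + t^(-10) - t^(-9) + t^(-8) - t^(-7) + t^(-6) + t^(-4):
  (-)t^(-13) = 6.27225e-07
  (+)t^(-12) = 1.88168e-06
  (-)t^(-11) = 5.64503e-06
  (+)t^(-10) = 1.69351e-05
  (-)t^(-9) = 5.08053e-05
  (+)t^(-8) = 0.000152416
  (-)t^(-7) = 0.000457247
  (+)t^(-6) = 0.00137174
  (+)t^(-4) = 0.0123457
Sum = (6.27225e-07) + (1.88168e-06) + (5.64503e-06) + (1.69351e-05) + (5.08053e-05) + (0.000152416) + (0.000457247) + (0.00137174) + (0.0123457)
= 0.01440297857
Rounded to 6 significant figures: 0.014403

0.014403


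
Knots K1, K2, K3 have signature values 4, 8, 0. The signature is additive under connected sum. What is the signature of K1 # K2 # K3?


The signature is additive under connected sum.
signature(K1 # K2 # K3) = (4) + (8) + (0)
= 12

12


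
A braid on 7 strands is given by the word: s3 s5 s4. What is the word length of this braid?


The word length counts the number of generators (including inverses).
Listing each generator: s3, s5, s4
There are 3 generators in this braid word.

3


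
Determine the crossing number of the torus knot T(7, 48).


For a torus knot T(p, q) with gcd(p,q)=1,
the crossing number is min(p*(q-1), q*(p-1)).
p*(q-1) = 7*47 = 329
q*(p-1) = 48*6 = 288
min(329, 288) = 288

288


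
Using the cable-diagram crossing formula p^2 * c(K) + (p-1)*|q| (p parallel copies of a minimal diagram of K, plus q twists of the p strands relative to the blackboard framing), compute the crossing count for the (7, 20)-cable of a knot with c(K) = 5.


Step 1: Each of the c(K) crossings of the companion diagram becomes p*p = p^2 crossings among the p parallel strands, and each of the |q| twists s_1 s_2 ... s_(p-1) adds (p-1) crossings.
  Crossings = p^2 * c(K) + (p-1)*|q|
Step 2: = 7^2 * 5 + (7-1)*20
Step 3: = 49*5 + 6*20
Step 4: = 245 + 120 = 365

365


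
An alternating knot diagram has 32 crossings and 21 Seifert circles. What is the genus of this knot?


For alternating knots, g = (c - s + 1)/2.
= (32 - 21 + 1)/2
= 12/2 = 6

6


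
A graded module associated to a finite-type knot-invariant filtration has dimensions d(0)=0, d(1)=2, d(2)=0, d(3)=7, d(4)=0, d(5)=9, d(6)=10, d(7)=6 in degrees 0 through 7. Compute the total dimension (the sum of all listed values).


Total dimension = d(0) + d(1) + ... + d(7)
= 0 + 2 + 0 + 7 + 0 + 9 + 10 + 6
= 34

34


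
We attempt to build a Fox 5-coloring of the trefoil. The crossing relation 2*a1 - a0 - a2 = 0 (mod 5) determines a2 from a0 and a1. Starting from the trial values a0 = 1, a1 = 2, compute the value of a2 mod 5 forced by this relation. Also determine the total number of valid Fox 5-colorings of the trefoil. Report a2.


Step 1: Apply the given crossing relation 2*a1 - a0 - a2 = 0 (mod 5).
  a2 = 2*a1 - a0 mod 5
  a2 = 2*2 - 1 mod 5
  a2 = 4 - 1 mod 5
  a2 = 3 mod 5 = 3
Step 2: The trefoil has determinant 3.
  Number of Fox p-colorings (p prime) is p^2 if p = 3, else p.
  Since 5 does not divide 3, only trivial (constant) colorings exist.
  (So the trial a0 = 1, a1 = 2 with a0 != a1 does NOT extend to a valid coloring of the whole trefoil: the other two crossing relations require 3*(a1 - a0) = 0 (mod 5), which fails.)
  Total colorings = 5
Step 3: a2 = 3, total Fox 5-colorings = 5

3


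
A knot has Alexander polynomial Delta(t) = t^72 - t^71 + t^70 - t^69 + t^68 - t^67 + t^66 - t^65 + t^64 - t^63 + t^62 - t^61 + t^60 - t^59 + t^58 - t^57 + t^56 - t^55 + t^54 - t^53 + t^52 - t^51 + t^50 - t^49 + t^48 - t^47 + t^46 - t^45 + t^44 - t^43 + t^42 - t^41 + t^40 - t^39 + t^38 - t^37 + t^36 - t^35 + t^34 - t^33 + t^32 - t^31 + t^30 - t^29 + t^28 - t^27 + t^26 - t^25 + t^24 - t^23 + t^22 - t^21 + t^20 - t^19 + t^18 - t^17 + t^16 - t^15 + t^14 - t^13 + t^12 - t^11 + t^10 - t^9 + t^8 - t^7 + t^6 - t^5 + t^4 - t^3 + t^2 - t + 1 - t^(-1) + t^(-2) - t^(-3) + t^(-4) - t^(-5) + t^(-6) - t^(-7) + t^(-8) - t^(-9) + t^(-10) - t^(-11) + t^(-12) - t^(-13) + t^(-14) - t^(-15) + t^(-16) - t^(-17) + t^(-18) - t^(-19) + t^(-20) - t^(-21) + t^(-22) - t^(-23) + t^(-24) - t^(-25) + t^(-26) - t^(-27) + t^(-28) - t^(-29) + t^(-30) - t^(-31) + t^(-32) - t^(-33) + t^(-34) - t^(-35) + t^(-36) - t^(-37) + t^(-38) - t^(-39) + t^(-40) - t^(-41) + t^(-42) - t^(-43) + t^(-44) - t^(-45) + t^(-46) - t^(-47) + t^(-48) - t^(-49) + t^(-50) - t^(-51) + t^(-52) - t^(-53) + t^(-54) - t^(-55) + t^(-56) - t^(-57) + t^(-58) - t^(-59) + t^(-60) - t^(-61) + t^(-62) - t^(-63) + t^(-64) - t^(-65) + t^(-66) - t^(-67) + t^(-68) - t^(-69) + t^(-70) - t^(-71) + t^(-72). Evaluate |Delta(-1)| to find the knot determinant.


Step 1: The polynomial has 145 terms with alternating signs, exponents from 72 down to -72.
Step 2: Substitute t = -1. The i-th term has coefficient (-1)^i and exponent (m-i),
  so its value is (-1)^i * (-1)^(m-i) = (-1)^m = 1 for every i.
Step 3: All 145 terms equal 1, so Delta(-1) = 145 * (1) = 145
Step 4: |Delta(-1)| = 145

145


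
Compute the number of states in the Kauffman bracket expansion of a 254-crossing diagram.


Each crossing contributes 2 choices (A-smoothing or B-smoothing).
Total states = 2^254 = 28948022309329048855892746252171976963317496166410141009864396001978282409984

28948022309329048855892746252171976963317496166410141009864396001978282409984


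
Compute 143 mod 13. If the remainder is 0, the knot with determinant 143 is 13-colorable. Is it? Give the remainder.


Step 1: A knot is p-colorable if and only if p divides its determinant.
Step 2: Compute 143 mod 13.
143 = 11 * 13 + 0
Step 3: 143 mod 13 = 0
Step 4: The knot is 13-colorable: yes

0


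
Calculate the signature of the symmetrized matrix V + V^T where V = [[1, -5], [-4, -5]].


Step 1: V + V^T = [[2, -9], [-9, -10]]
Step 2: trace = -8, det = -101
Step 3: Discriminant = (-8)^2 - 4*(-101) = 468
Step 4: Eigenvalues: 6.81665, -14.8167
Step 5: Signature = (# positive eigenvalues) - (# negative eigenvalues) = 0

0


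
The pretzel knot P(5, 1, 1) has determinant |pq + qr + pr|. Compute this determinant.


Step 1: Compute pq + qr + pr.
pq = 5*1 = 5
qr = 1*1 = 1
pr = 5*1 = 5
pq + qr + pr = 5 + 1 + 5 = 11
Step 2: Take absolute value.
det(P(5,1,1)) = |11| = 11

11


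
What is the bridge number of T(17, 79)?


The bridge number of T(p,q) is min(p,q).
min(17, 79) = 17

17


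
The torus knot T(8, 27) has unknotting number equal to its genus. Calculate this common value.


For a torus knot T(p,q), both the unknotting number and genus equal (p-1)(q-1)/2.
= (8-1)(27-1)/2
= 7*26/2
= 182/2 = 91

91


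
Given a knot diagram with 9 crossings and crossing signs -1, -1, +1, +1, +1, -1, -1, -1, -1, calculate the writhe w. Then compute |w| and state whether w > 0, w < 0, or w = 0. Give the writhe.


Step 1: Count positive crossings (+1).
Positive crossings: 3
Step 2: Count negative crossings (-1).
Negative crossings: 6
Step 3: Writhe = (positive) - (negative)
w = 3 - 6 = -3
Step 4: |w| = 3, and w is negative

-3


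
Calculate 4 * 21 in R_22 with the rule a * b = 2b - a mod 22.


4 * 21 = 2*21 - 4 mod 22
= 42 - 4 mod 22
= 38 mod 22 = 16

16


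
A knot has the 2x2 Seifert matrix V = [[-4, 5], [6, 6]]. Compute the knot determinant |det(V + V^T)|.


Step 1: Form V + V^T where V = [[-4, 5], [6, 6]]
  V^T = [[-4, 6], [5, 6]]
  V + V^T = [[-8, 11], [11, 12]]
Step 2: det(V + V^T) = (-8)*12 - 11*11
  = -96 - 121 = -217
Step 3: Knot determinant = |det(V + V^T)| = |-217| = 217

217


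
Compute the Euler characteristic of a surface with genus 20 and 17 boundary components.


chi = 2 - 2g - b
= 2 - 2*20 - 17
= 2 - 40 - 17 = -55

-55


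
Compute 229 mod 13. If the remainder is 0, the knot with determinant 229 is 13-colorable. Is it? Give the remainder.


Step 1: A knot is p-colorable if and only if p divides its determinant.
Step 2: Compute 229 mod 13.
229 = 17 * 13 + 8
Step 3: 229 mod 13 = 8
Step 4: The knot is 13-colorable: no

8


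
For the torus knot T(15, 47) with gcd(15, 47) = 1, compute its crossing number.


For a torus knot T(p, q) with gcd(p,q)=1,
the crossing number is min(p*(q-1), q*(p-1)).
p*(q-1) = 15*46 = 690
q*(p-1) = 47*14 = 658
min(690, 658) = 658

658


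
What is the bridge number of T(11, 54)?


The bridge number of T(p,q) is min(p,q).
min(11, 54) = 11

11


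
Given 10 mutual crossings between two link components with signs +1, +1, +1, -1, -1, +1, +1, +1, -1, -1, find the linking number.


Step 1: Count positive crossings: 6
Step 2: Count negative crossings: 4
Step 3: Sum of signs = 6 - 4 = 2
Step 4: Linking number = sum/2 = 2/2 = 1

1


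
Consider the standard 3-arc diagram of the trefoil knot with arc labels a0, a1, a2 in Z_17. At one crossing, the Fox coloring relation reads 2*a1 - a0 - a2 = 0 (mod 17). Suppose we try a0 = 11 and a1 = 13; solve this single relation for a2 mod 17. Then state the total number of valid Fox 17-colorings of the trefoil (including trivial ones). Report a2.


Step 1: Apply the given crossing relation 2*a1 - a0 - a2 = 0 (mod 17).
  a2 = 2*a1 - a0 mod 17
  a2 = 2*13 - 11 mod 17
  a2 = 26 - 11 mod 17
  a2 = 15 mod 17 = 15
Step 2: The trefoil has determinant 3.
  Number of Fox p-colorings (p prime) is p^2 if p = 3, else p.
  Since 17 does not divide 3, only trivial (constant) colorings exist.
  (So the trial a0 = 11, a1 = 13 with a0 != a1 does NOT extend to a valid coloring of the whole trefoil: the other two crossing relations require 3*(a1 - a0) = 0 (mod 17), which fails.)
  Total colorings = 17
Step 3: a2 = 15, total Fox 17-colorings = 17

15


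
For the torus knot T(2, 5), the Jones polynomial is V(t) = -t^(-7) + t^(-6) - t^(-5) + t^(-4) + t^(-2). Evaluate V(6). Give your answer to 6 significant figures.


Substituting t = 6 into V(t) = -t^(-7) + t^(-6) - t^(-5) + t^(-4) + t^(-2):
  (-)t^(-7) = -3.57225e-06
  (+)t^(-6) = 2.14335e-05
  (-)t^(-5) = -0.000128601
  (+)t^(-4) = 0.000771605
  (+)t^(-2) = 0.0277778
Sum = (-3.57225e-06) + (2.14335e-05) + (-0.000128601) + (0.000771605) + (0.0277778)
= 0.02843864312
Rounded to 6 significant figures: 0.0284386

0.0284386


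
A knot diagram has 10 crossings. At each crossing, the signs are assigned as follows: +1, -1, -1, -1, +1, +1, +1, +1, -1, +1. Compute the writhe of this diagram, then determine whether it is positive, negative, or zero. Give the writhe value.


Step 1: Count positive crossings (+1).
Positive crossings: 6
Step 2: Count negative crossings (-1).
Negative crossings: 4
Step 3: Writhe = (positive) - (negative)
w = 6 - 4 = 2
Step 4: |w| = 2, and w is positive

2


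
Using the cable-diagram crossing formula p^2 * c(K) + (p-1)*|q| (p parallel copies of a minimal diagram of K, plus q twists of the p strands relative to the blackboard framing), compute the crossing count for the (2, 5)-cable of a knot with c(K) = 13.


Step 1: Each of the c(K) crossings of the companion diagram becomes p*p = p^2 crossings among the p parallel strands, and each of the |q| twists s_1 s_2 ... s_(p-1) adds (p-1) crossings.
  Crossings = p^2 * c(K) + (p-1)*|q|
Step 2: = 2^2 * 13 + (2-1)*5
Step 3: = 4*13 + 1*5
Step 4: = 52 + 5 = 57

57


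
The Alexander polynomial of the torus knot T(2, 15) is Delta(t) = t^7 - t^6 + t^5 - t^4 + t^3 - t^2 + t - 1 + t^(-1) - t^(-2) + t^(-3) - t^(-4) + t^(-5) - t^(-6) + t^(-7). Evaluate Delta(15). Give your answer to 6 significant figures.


Substituting t = 15 into Delta(t) = t^7 - t^6 + t^5 - t^4 + t^3 - t^2 + t - 1 + t^(-1) - t^(-2) + t^(-3) - t^(-4) + t^(-5) - t^(-6) + t^(-7):
Term values: (170859375) + (-11390625) + (759375) + (-50625) + (3375) + (-225) + (15) + (-1) + (0.0666667) + (-0.00444444) + (0.000296296) + (-1.97531e-05) + (1.31687e-06) + (-8.77915e-08) + (5.85277e-09)
Sum = 160180664.1
Rounded to 6 significant figures: 1.60181e+08

1.60181e+08


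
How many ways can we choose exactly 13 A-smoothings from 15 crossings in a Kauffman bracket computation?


We choose which 13 of 15 crossings get A-smoothings.
C(15, 13) = 15! / (13! * 2!)
= 105

105


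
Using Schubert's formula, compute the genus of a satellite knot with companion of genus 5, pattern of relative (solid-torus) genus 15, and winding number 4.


Schubert: g(satellite) = g_rel(pattern) + |winding| * g(companion),
where g_rel(pattern) is the genus of the pattern relative to the solid torus.
= 15 + 4 * 5
= 15 + 20 = 35

35


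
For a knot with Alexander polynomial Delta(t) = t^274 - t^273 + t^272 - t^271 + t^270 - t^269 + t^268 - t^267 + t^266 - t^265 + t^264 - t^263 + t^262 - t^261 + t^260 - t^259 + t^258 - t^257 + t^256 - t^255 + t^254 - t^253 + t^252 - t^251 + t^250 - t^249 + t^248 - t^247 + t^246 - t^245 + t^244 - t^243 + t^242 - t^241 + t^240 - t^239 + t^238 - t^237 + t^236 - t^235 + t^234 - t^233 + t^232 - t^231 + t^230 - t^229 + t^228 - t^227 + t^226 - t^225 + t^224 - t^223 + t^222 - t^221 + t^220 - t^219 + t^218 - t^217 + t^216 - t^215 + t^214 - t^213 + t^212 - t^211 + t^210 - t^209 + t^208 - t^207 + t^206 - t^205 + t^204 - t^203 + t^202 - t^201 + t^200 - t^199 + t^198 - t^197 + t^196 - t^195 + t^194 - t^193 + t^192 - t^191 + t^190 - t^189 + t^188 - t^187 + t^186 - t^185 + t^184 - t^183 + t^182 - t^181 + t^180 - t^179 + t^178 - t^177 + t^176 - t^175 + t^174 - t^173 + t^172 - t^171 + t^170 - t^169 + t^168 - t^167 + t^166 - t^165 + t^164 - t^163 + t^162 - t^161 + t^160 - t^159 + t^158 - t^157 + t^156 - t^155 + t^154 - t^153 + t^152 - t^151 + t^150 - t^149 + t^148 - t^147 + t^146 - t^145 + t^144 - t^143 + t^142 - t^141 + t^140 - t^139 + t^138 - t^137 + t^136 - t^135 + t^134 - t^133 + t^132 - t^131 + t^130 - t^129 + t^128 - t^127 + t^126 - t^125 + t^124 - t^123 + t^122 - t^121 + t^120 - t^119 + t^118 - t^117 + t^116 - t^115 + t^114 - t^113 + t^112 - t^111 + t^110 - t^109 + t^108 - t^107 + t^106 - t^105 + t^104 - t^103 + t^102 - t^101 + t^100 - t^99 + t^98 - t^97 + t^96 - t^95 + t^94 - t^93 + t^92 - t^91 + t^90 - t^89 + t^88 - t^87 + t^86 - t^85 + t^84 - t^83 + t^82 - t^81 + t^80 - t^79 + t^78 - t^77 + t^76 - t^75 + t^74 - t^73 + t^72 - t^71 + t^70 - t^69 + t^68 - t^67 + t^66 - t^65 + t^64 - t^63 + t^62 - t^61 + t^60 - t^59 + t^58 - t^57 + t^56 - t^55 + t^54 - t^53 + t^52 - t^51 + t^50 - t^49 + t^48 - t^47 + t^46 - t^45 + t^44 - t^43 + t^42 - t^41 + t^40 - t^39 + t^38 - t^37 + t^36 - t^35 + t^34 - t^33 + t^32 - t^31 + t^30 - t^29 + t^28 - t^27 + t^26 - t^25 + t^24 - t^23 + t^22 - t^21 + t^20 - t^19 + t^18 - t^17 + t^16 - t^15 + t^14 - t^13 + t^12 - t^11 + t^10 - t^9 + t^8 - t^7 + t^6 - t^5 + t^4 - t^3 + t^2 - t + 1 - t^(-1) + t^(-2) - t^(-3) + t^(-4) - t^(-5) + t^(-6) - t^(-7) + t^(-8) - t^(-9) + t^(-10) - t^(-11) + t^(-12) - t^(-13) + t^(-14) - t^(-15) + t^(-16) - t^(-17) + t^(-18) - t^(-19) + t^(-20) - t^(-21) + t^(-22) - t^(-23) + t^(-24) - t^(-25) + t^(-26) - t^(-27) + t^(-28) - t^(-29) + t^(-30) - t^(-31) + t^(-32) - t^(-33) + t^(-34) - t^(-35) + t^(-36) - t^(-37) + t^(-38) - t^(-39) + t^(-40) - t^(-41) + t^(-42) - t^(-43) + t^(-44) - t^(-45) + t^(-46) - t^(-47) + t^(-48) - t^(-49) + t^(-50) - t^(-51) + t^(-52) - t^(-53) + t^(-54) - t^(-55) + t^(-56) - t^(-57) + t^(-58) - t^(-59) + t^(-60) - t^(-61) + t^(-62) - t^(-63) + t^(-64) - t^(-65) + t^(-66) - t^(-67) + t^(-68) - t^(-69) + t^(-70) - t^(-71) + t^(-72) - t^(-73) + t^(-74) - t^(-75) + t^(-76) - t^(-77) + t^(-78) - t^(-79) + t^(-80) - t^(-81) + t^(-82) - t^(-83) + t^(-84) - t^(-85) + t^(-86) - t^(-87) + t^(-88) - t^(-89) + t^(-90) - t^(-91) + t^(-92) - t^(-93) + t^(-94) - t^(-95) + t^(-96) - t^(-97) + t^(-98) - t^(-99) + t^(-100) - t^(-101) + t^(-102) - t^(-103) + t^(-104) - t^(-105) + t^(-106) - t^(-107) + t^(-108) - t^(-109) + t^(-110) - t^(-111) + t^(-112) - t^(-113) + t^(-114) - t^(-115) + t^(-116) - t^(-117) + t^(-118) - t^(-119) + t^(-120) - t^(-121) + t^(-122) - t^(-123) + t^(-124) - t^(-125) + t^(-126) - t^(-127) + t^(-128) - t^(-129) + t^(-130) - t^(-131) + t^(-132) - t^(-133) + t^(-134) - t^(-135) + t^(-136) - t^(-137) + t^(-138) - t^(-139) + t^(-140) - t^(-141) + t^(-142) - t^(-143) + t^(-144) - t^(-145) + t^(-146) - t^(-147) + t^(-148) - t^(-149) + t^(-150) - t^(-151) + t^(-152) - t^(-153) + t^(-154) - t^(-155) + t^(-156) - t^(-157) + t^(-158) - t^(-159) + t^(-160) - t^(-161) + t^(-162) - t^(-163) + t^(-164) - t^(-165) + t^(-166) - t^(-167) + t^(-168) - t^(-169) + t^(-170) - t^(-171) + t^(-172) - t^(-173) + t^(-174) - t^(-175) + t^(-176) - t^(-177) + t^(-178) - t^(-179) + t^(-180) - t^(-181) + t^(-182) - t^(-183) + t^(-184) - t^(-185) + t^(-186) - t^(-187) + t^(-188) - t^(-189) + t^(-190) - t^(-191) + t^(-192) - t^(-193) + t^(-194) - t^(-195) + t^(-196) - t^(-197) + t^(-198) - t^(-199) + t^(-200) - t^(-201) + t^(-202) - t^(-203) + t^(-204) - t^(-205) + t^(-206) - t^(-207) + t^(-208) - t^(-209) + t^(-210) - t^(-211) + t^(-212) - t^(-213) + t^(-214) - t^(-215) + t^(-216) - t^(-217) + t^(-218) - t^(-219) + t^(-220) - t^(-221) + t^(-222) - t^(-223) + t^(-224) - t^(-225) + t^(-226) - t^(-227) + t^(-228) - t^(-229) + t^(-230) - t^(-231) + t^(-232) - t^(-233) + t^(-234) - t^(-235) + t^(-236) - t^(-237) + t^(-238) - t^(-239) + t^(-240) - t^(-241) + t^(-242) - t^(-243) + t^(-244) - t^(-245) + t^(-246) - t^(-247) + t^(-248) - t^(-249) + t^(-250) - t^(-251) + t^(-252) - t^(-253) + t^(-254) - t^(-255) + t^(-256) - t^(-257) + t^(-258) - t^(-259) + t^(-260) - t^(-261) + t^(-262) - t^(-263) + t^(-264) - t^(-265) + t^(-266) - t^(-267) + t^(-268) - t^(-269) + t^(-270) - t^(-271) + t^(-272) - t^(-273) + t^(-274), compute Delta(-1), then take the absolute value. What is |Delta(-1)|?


Step 1: The polynomial has 549 terms with alternating signs, exponents from 274 down to -274.
Step 2: Substitute t = -1. The i-th term has coefficient (-1)^i and exponent (m-i),
  so its value is (-1)^i * (-1)^(m-i) = (-1)^m = 1 for every i.
Step 3: All 549 terms equal 1, so Delta(-1) = 549 * (1) = 549
Step 4: |Delta(-1)| = 549

549


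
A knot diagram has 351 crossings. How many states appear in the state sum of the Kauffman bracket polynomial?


Each crossing contributes 2 choices (A-smoothing or B-smoothing).
Total states = 2^351 = 4586997231980143023221641790604173881593129978336562247475177678773845752176969616140037106220251373109248

4586997231980143023221641790604173881593129978336562247475177678773845752176969616140037106220251373109248


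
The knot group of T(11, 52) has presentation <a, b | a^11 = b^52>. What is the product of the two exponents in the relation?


The relation is a^11 = b^52.
Product of exponents = 11 * 52
= 572

572


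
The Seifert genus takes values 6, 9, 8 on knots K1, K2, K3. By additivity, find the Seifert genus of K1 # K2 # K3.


The Seifert genus is additive under connected sum.
Seifert genus(K1 # K2 # K3) = (6) + (9) + (8)
= 23

23


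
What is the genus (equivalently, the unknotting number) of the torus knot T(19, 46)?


For a torus knot T(p,q), both the unknotting number and genus equal (p-1)(q-1)/2.
= (19-1)(46-1)/2
= 18*45/2
= 810/2 = 405

405


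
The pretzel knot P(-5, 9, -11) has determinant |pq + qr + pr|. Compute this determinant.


Step 1: Compute pq + qr + pr.
pq = (-5)*9 = -45
qr = 9*(-11) = -99
pr = (-5)*(-11) = 55
pq + qr + pr = -45 + (-99) + 55 = -89
Step 2: Take absolute value.
det(P(-5,9,-11)) = |-89| = 89

89


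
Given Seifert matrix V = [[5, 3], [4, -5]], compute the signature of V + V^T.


Step 1: V + V^T = [[10, 7], [7, -10]]
Step 2: trace = 0, det = -149
Step 3: Discriminant = 0^2 - 4*(-149) = 596
Step 4: Eigenvalues: 12.2066, -12.2066
Step 5: Signature = (# positive eigenvalues) - (# negative eigenvalues) = 0

0


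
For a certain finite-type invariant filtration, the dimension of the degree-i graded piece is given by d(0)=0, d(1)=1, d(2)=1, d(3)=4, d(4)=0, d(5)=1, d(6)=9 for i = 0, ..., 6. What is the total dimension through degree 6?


Total dimension = d(0) + d(1) + ... + d(6)
= 0 + 1 + 1 + 4 + 0 + 1 + 9
= 16

16


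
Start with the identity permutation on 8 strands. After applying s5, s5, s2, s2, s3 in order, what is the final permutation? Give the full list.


Starting with identity [1, 2, 3, 4, 5, 6, 7, 8].
Apply generators in sequence:
  After s5: [1, 2, 3, 4, 6, 5, 7, 8]
  After s5: [1, 2, 3, 4, 5, 6, 7, 8]
  After s2: [1, 3, 2, 4, 5, 6, 7, 8]
  After s2: [1, 2, 3, 4, 5, 6, 7, 8]
  After s3: [1, 2, 4, 3, 5, 6, 7, 8]
Final permutation: [1, 2, 4, 3, 5, 6, 7, 8]

[1, 2, 4, 3, 5, 6, 7, 8]


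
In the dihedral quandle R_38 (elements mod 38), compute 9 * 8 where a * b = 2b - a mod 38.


9 * 8 = 2*8 - 9 mod 38
= 16 - 9 mod 38
= 7 mod 38 = 7

7


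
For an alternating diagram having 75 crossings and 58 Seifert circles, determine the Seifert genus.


For alternating knots, g = (c - s + 1)/2.
= (75 - 58 + 1)/2
= 18/2 = 9

9


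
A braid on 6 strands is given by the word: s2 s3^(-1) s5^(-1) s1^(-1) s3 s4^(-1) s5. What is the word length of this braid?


The word length counts the number of generators (including inverses).
Listing each generator: s2, s3^(-1), s5^(-1), s1^(-1), s3, s4^(-1), s5
There are 7 generators in this braid word.

7


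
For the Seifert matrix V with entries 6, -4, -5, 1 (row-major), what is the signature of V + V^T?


Step 1: V + V^T = [[12, -9], [-9, 2]]
Step 2: trace = 14, det = -57
Step 3: Discriminant = 14^2 - 4*(-57) = 424
Step 4: Eigenvalues: 17.2956, -3.29563
Step 5: Signature = (# positive eigenvalues) - (# negative eigenvalues) = 0

0


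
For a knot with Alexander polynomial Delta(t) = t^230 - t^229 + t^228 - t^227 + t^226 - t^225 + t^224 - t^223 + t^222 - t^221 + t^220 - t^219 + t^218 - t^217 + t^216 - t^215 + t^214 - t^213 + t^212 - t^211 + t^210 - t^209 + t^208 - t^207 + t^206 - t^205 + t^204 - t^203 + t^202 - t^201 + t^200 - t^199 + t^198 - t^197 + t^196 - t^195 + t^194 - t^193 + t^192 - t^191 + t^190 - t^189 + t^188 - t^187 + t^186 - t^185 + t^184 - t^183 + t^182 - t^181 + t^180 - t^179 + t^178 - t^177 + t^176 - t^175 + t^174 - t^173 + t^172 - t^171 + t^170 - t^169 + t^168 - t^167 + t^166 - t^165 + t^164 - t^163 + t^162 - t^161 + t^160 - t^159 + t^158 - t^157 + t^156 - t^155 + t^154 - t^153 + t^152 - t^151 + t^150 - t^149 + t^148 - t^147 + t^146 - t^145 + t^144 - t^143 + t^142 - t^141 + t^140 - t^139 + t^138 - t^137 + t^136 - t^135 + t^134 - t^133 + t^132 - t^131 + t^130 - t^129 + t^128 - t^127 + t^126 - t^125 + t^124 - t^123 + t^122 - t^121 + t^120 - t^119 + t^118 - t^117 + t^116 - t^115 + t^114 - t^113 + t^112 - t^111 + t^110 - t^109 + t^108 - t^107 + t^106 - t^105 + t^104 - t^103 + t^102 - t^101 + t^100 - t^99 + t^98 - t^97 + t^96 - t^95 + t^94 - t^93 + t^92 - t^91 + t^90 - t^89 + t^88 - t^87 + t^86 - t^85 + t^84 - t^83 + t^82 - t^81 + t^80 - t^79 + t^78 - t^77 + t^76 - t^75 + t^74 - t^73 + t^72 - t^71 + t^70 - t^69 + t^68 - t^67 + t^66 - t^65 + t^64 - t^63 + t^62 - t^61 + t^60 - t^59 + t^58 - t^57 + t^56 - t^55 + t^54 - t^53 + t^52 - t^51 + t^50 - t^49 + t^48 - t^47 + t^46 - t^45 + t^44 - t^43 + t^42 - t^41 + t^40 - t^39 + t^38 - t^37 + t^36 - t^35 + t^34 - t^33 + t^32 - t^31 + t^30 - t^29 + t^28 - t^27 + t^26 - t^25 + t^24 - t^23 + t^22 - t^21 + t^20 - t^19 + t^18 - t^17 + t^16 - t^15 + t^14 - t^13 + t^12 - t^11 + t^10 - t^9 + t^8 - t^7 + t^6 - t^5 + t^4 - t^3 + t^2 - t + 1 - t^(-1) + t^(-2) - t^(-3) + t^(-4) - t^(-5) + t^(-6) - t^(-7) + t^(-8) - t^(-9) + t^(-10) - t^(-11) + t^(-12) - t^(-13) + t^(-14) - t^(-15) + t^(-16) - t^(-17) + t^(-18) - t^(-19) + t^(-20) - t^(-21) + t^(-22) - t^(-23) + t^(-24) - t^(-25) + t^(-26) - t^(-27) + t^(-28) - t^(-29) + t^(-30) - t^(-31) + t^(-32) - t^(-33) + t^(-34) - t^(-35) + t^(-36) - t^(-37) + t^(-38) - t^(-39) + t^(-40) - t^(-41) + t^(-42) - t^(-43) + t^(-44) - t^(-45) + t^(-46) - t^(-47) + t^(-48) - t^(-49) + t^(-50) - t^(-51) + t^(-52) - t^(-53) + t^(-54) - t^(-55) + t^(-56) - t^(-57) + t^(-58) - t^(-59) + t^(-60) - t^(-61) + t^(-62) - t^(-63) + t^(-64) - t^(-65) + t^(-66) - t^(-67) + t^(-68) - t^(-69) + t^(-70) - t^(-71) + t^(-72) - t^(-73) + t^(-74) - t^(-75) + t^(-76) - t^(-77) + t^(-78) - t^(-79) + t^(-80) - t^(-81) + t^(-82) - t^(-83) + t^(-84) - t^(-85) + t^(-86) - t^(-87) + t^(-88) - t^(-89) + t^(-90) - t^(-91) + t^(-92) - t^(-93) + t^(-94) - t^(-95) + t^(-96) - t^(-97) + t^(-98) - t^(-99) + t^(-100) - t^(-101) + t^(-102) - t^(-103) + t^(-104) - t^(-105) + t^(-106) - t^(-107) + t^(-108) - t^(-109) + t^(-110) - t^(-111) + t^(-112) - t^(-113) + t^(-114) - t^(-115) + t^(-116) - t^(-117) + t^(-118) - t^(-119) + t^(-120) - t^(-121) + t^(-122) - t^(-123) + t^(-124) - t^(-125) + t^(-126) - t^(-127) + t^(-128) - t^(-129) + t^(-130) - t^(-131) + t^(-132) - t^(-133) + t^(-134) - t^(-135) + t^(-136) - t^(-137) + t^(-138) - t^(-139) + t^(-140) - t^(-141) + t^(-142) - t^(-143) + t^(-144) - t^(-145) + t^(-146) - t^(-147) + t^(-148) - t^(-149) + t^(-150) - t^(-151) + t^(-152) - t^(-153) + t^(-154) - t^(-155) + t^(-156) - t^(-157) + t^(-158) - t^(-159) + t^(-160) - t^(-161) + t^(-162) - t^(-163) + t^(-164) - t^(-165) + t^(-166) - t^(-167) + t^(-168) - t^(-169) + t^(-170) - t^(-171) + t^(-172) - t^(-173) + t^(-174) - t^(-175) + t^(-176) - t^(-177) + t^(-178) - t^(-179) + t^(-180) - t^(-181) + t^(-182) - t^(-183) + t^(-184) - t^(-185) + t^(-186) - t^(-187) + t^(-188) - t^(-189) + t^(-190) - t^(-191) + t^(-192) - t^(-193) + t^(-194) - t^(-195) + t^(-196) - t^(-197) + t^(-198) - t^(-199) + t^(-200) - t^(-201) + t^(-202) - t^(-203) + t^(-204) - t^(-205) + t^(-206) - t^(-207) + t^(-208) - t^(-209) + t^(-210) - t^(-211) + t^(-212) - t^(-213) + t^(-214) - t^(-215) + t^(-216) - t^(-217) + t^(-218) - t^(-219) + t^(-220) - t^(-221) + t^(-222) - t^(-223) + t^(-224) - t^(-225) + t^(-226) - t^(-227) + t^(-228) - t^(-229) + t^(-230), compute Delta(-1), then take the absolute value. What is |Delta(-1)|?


Step 1: The polynomial has 461 terms with alternating signs, exponents from 230 down to -230.
Step 2: Substitute t = -1. The i-th term has coefficient (-1)^i and exponent (m-i),
  so its value is (-1)^i * (-1)^(m-i) = (-1)^m = 1 for every i.
Step 3: All 461 terms equal 1, so Delta(-1) = 461 * (1) = 461
Step 4: |Delta(-1)| = 461

461


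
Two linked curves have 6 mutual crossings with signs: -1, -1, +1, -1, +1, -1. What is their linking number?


Step 1: Count positive crossings: 2
Step 2: Count negative crossings: 4
Step 3: Sum of signs = 2 - 4 = -2
Step 4: Linking number = sum/2 = -2/2 = -1

-1


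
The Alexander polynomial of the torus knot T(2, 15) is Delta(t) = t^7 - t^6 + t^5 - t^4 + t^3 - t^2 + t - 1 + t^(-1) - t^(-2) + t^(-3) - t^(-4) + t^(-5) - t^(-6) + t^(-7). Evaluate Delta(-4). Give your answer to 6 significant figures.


Substituting t = -4 into Delta(t) = t^7 - t^6 + t^5 - t^4 + t^3 - t^2 + t - 1 + t^(-1) - t^(-2) + t^(-3) - t^(-4) + t^(-5) - t^(-6) + t^(-7):
Term values: (-16384) + (-4096) + (-1024) + (-256) + (-64) + (-16) + (-4) + (-1) + (-0.25) + (-0.0625) + (-0.015625) + (-0.00390625) + (-0.000976562) + (-0.000244141) + (-6.10352e-05)
Sum = -21845.33331
Rounded to 6 significant figures: -21845.3

-21845.3


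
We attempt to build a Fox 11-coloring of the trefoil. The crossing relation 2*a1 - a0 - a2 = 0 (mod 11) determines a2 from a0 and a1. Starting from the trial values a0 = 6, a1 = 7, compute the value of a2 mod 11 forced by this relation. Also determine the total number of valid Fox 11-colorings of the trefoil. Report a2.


Step 1: Apply the given crossing relation 2*a1 - a0 - a2 = 0 (mod 11).
  a2 = 2*a1 - a0 mod 11
  a2 = 2*7 - 6 mod 11
  a2 = 14 - 6 mod 11
  a2 = 8 mod 11 = 8
Step 2: The trefoil has determinant 3.
  Number of Fox p-colorings (p prime) is p^2 if p = 3, else p.
  Since 11 does not divide 3, only trivial (constant) colorings exist.
  (So the trial a0 = 6, a1 = 7 with a0 != a1 does NOT extend to a valid coloring of the whole trefoil: the other two crossing relations require 3*(a1 - a0) = 0 (mod 11), which fails.)
  Total colorings = 11
Step 3: a2 = 8, total Fox 11-colorings = 11

8


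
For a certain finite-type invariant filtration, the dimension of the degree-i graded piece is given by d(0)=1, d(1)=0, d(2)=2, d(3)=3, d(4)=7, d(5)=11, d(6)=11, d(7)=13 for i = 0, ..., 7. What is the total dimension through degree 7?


Total dimension = d(0) + d(1) + ... + d(7)
= 1 + 0 + 2 + 3 + 7 + 11 + 11 + 13
= 48

48


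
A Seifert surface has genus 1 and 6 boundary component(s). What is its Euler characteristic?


chi = 2 - 2g - b
= 2 - 2*1 - 6
= 2 - 2 - 6 = -6

-6


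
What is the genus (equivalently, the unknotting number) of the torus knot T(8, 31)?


For a torus knot T(p,q), both the unknotting number and genus equal (p-1)(q-1)/2.
= (8-1)(31-1)/2
= 7*30/2
= 210/2 = 105

105


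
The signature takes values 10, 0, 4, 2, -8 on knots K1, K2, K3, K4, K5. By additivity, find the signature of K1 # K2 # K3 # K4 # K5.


The signature is additive under connected sum.
signature(K1 # K2 # K3 # K4 # K5) = (10) + (0) + (4) + (2) + (-8)
= 8

8


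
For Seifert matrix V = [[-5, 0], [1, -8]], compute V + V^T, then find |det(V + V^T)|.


Step 1: Form V + V^T where V = [[-5, 0], [1, -8]]
  V^T = [[-5, 1], [0, -8]]
  V + V^T = [[-10, 1], [1, -16]]
Step 2: det(V + V^T) = (-10)*(-16) - 1*1
  = 160 - 1 = 159
Step 3: Knot determinant = |det(V + V^T)| = |159| = 159

159


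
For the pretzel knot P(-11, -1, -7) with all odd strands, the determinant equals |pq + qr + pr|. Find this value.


Step 1: Compute pq + qr + pr.
pq = (-11)*(-1) = 11
qr = (-1)*(-7) = 7
pr = (-11)*(-7) = 77
pq + qr + pr = 11 + 7 + 77 = 95
Step 2: Take absolute value.
det(P(-11,-1,-7)) = |95| = 95

95


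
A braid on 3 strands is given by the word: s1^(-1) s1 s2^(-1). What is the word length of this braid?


The word length counts the number of generators (including inverses).
Listing each generator: s1^(-1), s1, s2^(-1)
There are 3 generators in this braid word.

3


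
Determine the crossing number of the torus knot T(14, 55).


For a torus knot T(p, q) with gcd(p,q)=1,
the crossing number is min(p*(q-1), q*(p-1)).
p*(q-1) = 14*54 = 756
q*(p-1) = 55*13 = 715
min(756, 715) = 715

715


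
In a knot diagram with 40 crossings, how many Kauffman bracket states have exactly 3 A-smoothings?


We choose which 3 of 40 crossings get A-smoothings.
C(40, 3) = 40! / (3! * 37!)
= 9880

9880


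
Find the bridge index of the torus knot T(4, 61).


The bridge number of T(p,q) is min(p,q).
min(4, 61) = 4

4


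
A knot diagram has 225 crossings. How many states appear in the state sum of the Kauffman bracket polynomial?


Each crossing contributes 2 choices (A-smoothing or B-smoothing).
Total states = 2^225 = 53919893334301279589334030174039261347274288845081144962207220498432

53919893334301279589334030174039261347274288845081144962207220498432


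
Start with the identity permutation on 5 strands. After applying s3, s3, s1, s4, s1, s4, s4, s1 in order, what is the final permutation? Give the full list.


Starting with identity [1, 2, 3, 4, 5].
Apply generators in sequence:
  After s3: [1, 2, 4, 3, 5]
  After s3: [1, 2, 3, 4, 5]
  After s1: [2, 1, 3, 4, 5]
  After s4: [2, 1, 3, 5, 4]
  After s1: [1, 2, 3, 5, 4]
  After s4: [1, 2, 3, 4, 5]
  After s4: [1, 2, 3, 5, 4]
  After s1: [2, 1, 3, 5, 4]
Final permutation: [2, 1, 3, 5, 4]

[2, 1, 3, 5, 4]


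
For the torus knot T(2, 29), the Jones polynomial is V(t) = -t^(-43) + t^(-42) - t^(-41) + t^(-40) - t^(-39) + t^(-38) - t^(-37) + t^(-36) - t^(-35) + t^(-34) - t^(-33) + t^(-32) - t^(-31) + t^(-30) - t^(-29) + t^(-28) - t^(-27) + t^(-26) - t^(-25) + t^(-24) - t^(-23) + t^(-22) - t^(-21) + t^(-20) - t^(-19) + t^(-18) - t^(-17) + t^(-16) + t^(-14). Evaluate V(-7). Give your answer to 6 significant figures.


Substituting t = -7 into V(t) = -t^(-43) + t^(-42) - t^(-41) + t^(-40) - t^(-39) + t^(-38) - t^(-37) + t^(-36) - t^(-35) + t^(-34) - t^(-33) + t^(-32) - t^(-31) + t^(-30) - t^(-29) + t^(-28) - t^(-27) + t^(-26) - t^(-25) + t^(-24) - t^(-23) + t^(-22) - t^(-21) + t^(-20) - t^(-19) + t^(-18) - t^(-17) + t^(-16) + t^(-14):
  (-)t^(-43) = 4.57914e-37
  (+)t^(-42) = 3.2054e-36
  (-)t^(-41) = 2.24378e-35
  (+)t^(-40) = 1.57065e-34
  (-)t^(-39) = 1.09945e-33
  (+)t^(-38) = 7.69617e-33
  (-)t^(-37) = 5.38732e-32
  (+)t^(-36) = 3.77112e-31
  (-)t^(-35) = 2.63979e-30
  (+)t^(-34) = 1.84785e-29
  (-)t^(-33) = 1.29349e-28
  (+)t^(-32) = 9.05446e-28
  (-)t^(-31) = 6.33812e-27
  (+)t^(-30) = 4.43669e-26
  (-)t^(-29) = 3.10568e-25
  (+)t^(-28) = 2.17398e-24
  (-)t^(-27) = 1.52178e-23
  (+)t^(-26) = 1.06525e-22
  (-)t^(-25) = 7.45674e-22
  (+)t^(-24) = 5.21972e-21
  (-)t^(-23) = 3.6538e-20
  (+)t^(-22) = 2.55766e-19
  (-)t^(-21) = 1.79036e-18
  (+)t^(-20) = 1.25325e-17
  (-)t^(-19) = 8.77278e-17
  (+)t^(-18) = 6.14095e-16
  (-)t^(-17) = 4.29866e-15
  (+)t^(-16) = 3.00906e-14
  (+)t^(-14) = 1.47444e-12
Sum = (4.57914e-37) + (3.2054e-36) + (2.24378e-35) + (1.57065e-34) + (1.09945e-33) + (7.69617e-33) + (5.38732e-32) + (3.77112e-31) + (2.63979e-30) + (1.84785e-29) + (1.29349e-28) + (9.05446e-28) + (6.33812e-27) + (4.43669e-26) + (3.10568e-25) + (2.17398e-24) + (1.52178e-23) + (1.06525e-22) + (7.45674e-22) + (5.21972e-21) + (3.6538e-20) + (2.55766e-19) + (1.79036e-18) + (1.25325e-17) + (8.77278e-17) + (6.14095e-16) + (4.29866e-15) + (3.00906e-14) + (1.47444e-12)
= 1.50954688e-12
Rounded to 6 significant figures: 1.50955e-12

1.50955e-12


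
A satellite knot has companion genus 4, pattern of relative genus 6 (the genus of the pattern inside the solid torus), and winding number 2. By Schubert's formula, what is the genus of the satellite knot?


Schubert: g(satellite) = g_rel(pattern) + |winding| * g(companion),
where g_rel(pattern) is the genus of the pattern relative to the solid torus.
= 6 + 2 * 4
= 6 + 8 = 14

14


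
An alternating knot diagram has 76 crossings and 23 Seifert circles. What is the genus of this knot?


For alternating knots, g = (c - s + 1)/2.
= (76 - 23 + 1)/2
= 54/2 = 27

27


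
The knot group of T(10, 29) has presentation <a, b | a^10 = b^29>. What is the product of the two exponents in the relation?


The relation is a^10 = b^29.
Product of exponents = 10 * 29
= 290

290


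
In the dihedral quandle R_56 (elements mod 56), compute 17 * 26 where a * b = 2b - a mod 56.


17 * 26 = 2*26 - 17 mod 56
= 52 - 17 mod 56
= 35 mod 56 = 35

35


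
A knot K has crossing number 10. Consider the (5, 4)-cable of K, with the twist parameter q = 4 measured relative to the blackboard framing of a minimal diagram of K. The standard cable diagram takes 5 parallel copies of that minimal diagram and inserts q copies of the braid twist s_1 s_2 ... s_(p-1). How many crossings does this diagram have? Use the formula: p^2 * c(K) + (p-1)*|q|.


Step 1: Each of the c(K) crossings of the companion diagram becomes p*p = p^2 crossings among the p parallel strands, and each of the |q| twists s_1 s_2 ... s_(p-1) adds (p-1) crossings.
  Crossings = p^2 * c(K) + (p-1)*|q|
Step 2: = 5^2 * 10 + (5-1)*4
Step 3: = 25*10 + 4*4
Step 4: = 250 + 16 = 266

266


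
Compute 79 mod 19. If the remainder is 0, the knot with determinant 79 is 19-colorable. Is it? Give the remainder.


Step 1: A knot is p-colorable if and only if p divides its determinant.
Step 2: Compute 79 mod 19.
79 = 4 * 19 + 3
Step 3: 79 mod 19 = 3
Step 4: The knot is 19-colorable: no

3


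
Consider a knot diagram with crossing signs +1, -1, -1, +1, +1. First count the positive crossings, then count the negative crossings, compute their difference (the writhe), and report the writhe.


Step 1: Count positive crossings (+1).
Positive crossings: 3
Step 2: Count negative crossings (-1).
Negative crossings: 2
Step 3: Writhe = (positive) - (negative)
w = 3 - 2 = 1
Step 4: |w| = 1, and w is positive

1


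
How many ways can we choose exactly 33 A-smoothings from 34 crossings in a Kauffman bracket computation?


We choose which 33 of 34 crossings get A-smoothings.
C(34, 33) = 34! / (33! * 1!)
= 34

34


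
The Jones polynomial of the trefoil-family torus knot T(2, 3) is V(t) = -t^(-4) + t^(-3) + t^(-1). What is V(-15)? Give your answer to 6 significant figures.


Substituting t = -15 into V(t) = -t^(-4) + t^(-3) + t^(-1):
  (-)t^(-4) = -1.97531e-05
  (+)t^(-3) = -0.000296296
  (+)t^(-1) = -0.0666667
Sum = (-1.97531e-05) + (-0.000296296) + (-0.0666667)
= -0.06698271605
Rounded to 6 significant figures: -0.0669827

-0.0669827
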